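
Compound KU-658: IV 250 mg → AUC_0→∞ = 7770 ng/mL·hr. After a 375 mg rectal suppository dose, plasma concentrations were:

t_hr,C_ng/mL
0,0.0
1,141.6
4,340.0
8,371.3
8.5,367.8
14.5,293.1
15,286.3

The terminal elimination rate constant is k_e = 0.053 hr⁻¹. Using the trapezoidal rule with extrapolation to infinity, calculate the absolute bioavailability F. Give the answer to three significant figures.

F = 0.852

Trapezoidal AUC_0→15 (rectal suppository):
  [0→1]: (0.0+141.6)/2 × 1 = 70.8
  [1→4]: (141.6+340.0)/2 × 3 = 722.4
  [4→8]: (340.0+371.3)/2 × 4 = 1422.6
  [8→8.5]: (371.3+367.8)/2 × 0.5 = 184.775
  [8.5→14.5]: (367.8+293.1)/2 × 6 = 1982.7
  [14.5→15]: (293.1+286.3)/2 × 0.5 = 144.85
  Sum = 4528.125 ng/mL·hr
Tail: C_last/k_e = 286.3/0.053 = 5401.887
AUC_0→∞ (rectal suppository) = 4528.125 + 5401.887 = 9930.012 ng/mL·hr
F = (AUC_ev/D_ev)/(AUC_iv/D_iv) = (9930.012/375)/(7770/250) = 26.480032/31.08 = 0.8520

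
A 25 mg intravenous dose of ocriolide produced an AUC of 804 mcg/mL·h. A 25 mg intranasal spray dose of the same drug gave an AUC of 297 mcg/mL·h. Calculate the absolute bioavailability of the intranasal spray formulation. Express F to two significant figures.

F = (AUC_ev / D_ev) / (AUC_iv / D_iv)
  = (297/25) / (804/25)
  = 11.88 / 32.16 = 0.3694

F = 0.37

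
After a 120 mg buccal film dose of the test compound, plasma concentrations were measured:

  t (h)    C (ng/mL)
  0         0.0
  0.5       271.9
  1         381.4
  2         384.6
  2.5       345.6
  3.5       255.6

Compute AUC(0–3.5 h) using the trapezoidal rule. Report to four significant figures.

Trapezoidal AUC_0→3.5:
  [0→0.5]: (0.0+271.9)/2 × 0.5 = 67.975
  [0.5→1]: (271.9+381.4)/2 × 0.5 = 163.325
  [1→2]: (381.4+384.6)/2 × 1 = 383.0
  [2→2.5]: (384.6+345.6)/2 × 0.5 = 182.55
  [2.5→3.5]: (345.6+255.6)/2 × 1 = 300.6
  Sum = 1097.45 ng/mL·h

AUC = 1097 ng/mL·h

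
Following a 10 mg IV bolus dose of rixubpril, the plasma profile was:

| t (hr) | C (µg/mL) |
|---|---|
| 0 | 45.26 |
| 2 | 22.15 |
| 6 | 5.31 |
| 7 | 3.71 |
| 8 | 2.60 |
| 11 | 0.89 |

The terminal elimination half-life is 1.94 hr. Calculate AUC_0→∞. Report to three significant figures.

AUC = 138 µg/mL·hr

Trapezoidal AUC_0→11:
  [0→2]: (45.26+22.15)/2 × 2 = 67.41
  [2→6]: (22.15+5.31)/2 × 4 = 54.92
  [6→7]: (5.31+3.71)/2 × 1 = 4.51
  [7→8]: (3.71+2.60)/2 × 1 = 3.155
  [8→11]: (2.60+0.89)/2 × 3 = 5.235
  Sum = 135.23 µg/mL·hr
k_e = ln2 / t½ = 0.693147 / 1.94 = 0.3573 hr^-1
Extrapolated tail: C_last / k_e = 0.89 / 0.3573 = 2.491
AUC_0→∞ = 135.23 + 2.491 = 137.721 µg/mL·hr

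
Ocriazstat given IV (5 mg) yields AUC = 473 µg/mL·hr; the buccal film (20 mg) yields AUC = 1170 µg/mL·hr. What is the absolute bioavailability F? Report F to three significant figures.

F = (AUC_ev / D_ev) / (AUC_iv / D_iv)
  = (1170/20) / (473/5)
  = 58.5 / 94.6 = 0.6184

F = 0.618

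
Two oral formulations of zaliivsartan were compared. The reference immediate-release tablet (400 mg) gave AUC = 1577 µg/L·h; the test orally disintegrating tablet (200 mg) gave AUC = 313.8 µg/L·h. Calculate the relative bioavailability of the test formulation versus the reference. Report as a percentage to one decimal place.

F_rel = (AUC_test/D_test) / (AUC_ref/D_ref)
      = (313.8/200) / (1577/400)
      = 1.569 / 3.9425 = 0.3980 = 39.80%

F_rel = 39.8%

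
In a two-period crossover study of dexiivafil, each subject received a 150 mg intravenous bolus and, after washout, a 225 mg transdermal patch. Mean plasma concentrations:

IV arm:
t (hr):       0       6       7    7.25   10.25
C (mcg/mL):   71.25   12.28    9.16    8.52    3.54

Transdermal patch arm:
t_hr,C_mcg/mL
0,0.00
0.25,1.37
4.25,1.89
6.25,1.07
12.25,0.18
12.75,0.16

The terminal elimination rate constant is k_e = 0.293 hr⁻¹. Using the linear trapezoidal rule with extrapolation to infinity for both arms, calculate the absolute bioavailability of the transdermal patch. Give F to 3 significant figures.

Trapezoidal AUC_0→10.25 (IV):
  [0→6]: (71.25+12.28)/2 × 6 = 250.59
  [6→7]: (12.28+9.16)/2 × 1 = 10.72
  [7→7.25]: (9.16+8.52)/2 × 0.25 = 2.21
  [7.25→10.25]: (8.52+3.54)/2 × 3 = 18.09
  Sum = 281.61 mcg/mL·hr
IV tail: 3.54/0.293 = 12.082; AUC_iv,0→∞ = 281.61 + 12.082 = 293.692 mcg/mL·hr
Trapezoidal AUC_0→12.75 (transdermal patch):
  [0→0.25]: (0.00+1.37)/2 × 0.25 = 0.17125
  [0.25→4.25]: (1.37+1.89)/2 × 4 = 6.52
  [4.25→6.25]: (1.89+1.07)/2 × 2 = 2.96
  [6.25→12.25]: (1.07+0.18)/2 × 6 = 3.75
  [12.25→12.75]: (0.18+0.16)/2 × 0.5 = 0.085
  Sum = 13.48625 mcg/mL·hr
transdermal patch tail: 0.16/0.293 = 0.546; AUC_ev,0→∞ = 13.48625 + 0.546 = 14.03225 mcg/mL·hr
F = (AUC_ev/D_ev)/(AUC_iv/D_iv) = (14.03225/225)/(293.692/150) = 0.0623656/1.95795 = 0.0319

F = 0.0319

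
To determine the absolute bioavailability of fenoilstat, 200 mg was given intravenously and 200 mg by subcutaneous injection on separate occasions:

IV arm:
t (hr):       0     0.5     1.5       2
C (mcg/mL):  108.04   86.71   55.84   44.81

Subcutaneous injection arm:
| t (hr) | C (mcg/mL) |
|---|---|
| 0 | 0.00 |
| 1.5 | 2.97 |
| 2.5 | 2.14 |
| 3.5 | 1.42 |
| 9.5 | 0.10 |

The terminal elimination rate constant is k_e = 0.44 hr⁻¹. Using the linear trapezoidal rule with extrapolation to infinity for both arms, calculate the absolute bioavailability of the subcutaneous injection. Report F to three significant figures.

F = 0.0460

Trapezoidal AUC_0→2 (IV):
  [0→0.5]: (108.04+86.71)/2 × 0.5 = 48.6875
  [0.5→1.5]: (86.71+55.84)/2 × 1 = 71.275
  [1.5→2]: (55.84+44.81)/2 × 0.5 = 25.1625
  Sum = 145.125 mcg/mL·hr
IV tail: 44.81/0.44 = 101.841; AUC_iv,0→∞ = 145.125 + 101.841 = 246.966 mcg/mL·hr
Trapezoidal AUC_0→9.5 (subcutaneous injection):
  [0→1.5]: (0.00+2.97)/2 × 1.5 = 2.2275
  [1.5→2.5]: (2.97+2.14)/2 × 1 = 2.555
  [2.5→3.5]: (2.14+1.42)/2 × 1 = 1.78
  [3.5→9.5]: (1.42+0.10)/2 × 6 = 4.56
  Sum = 11.1225 mcg/mL·hr
subcutaneous injection tail: 0.10/0.44 = 0.227; AUC_ev,0→∞ = 11.1225 + 0.227 = 11.3495 mcg/mL·hr
F = (AUC_ev/D_ev)/(AUC_iv/D_iv) = (11.3495/200)/(246.966/200) = 0.0567475/1.23483 = 0.0460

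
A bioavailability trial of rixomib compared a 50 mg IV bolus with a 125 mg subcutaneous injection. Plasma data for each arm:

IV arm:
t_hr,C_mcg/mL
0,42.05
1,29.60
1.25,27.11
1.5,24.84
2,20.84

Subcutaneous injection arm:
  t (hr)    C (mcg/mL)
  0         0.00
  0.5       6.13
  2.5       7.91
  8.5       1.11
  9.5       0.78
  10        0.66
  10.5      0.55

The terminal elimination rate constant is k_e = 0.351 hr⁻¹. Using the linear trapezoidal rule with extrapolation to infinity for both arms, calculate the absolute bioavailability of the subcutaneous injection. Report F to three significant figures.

Trapezoidal AUC_0→2 (IV):
  [0→1]: (42.05+29.60)/2 × 1 = 35.825
  [1→1.25]: (29.60+27.11)/2 × 0.25 = 7.08875
  [1.25→1.5]: (27.11+24.84)/2 × 0.25 = 6.49375
  [1.5→2]: (24.84+20.84)/2 × 0.5 = 11.42
  Sum = 60.8275 mcg/mL·hr
IV tail: 20.84/0.351 = 59.373; AUC_iv,0→∞ = 60.8275 + 59.373 = 120.2005 mcg/mL·hr
Trapezoidal AUC_0→10.5 (subcutaneous injection):
  [0→0.5]: (0.00+6.13)/2 × 0.5 = 1.5325
  [0.5→2.5]: (6.13+7.91)/2 × 2 = 14.04
  [2.5→8.5]: (7.91+1.11)/2 × 6 = 27.06
  [8.5→9.5]: (1.11+0.78)/2 × 1 = 0.945
  [9.5→10]: (0.78+0.66)/2 × 0.5 = 0.36
  [10→10.5]: (0.66+0.55)/2 × 0.5 = 0.3025
  Sum = 44.24 mcg/mL·hr
subcutaneous injection tail: 0.55/0.351 = 1.567; AUC_ev,0→∞ = 44.24 + 1.567 = 45.807 mcg/mL·hr
F = (AUC_ev/D_ev)/(AUC_iv/D_iv) = (45.807/125)/(120.2005/50) = 0.366456/2.40401 = 0.1524

F = 0.152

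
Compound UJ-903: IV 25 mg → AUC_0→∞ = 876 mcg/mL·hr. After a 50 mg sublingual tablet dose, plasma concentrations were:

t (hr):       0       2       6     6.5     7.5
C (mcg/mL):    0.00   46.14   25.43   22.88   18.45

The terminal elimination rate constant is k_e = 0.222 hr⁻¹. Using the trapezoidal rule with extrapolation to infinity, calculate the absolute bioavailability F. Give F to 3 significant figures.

Trapezoidal AUC_0→7.5 (sublingual tablet):
  [0→2]: (0.00+46.14)/2 × 2 = 46.14
  [2→6]: (46.14+25.43)/2 × 4 = 143.14
  [6→6.5]: (25.43+22.88)/2 × 0.5 = 12.0775
  [6.5→7.5]: (22.88+18.45)/2 × 1 = 20.665
  Sum = 222.0225 mcg/mL·hr
Tail: C_last/k_e = 18.45/0.222 = 83.108
AUC_0→∞ (sublingual tablet) = 222.0225 + 83.108 = 305.1305 mcg/mL·hr
F = (AUC_ev/D_ev)/(AUC_iv/D_iv) = (305.1305/50)/(876/25) = 6.10261/35.04 = 0.1742

F = 0.174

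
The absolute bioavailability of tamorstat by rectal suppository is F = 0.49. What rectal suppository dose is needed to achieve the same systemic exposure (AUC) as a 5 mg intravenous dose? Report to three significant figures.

D_rectal = 10.2 mg

For equal systemic exposure: F × D_ev = D_iv
D_ev = D_iv / F = 5 / 0.49 = 10.2041 mg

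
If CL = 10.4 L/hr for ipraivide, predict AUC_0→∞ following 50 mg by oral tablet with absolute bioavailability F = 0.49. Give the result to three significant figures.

AUC = 2.36 mg/L·hr

AUC_0→∞ = F × Dose / CL
        = 0.49 × 50 / 10.4 = 2.35577 mg/L·hr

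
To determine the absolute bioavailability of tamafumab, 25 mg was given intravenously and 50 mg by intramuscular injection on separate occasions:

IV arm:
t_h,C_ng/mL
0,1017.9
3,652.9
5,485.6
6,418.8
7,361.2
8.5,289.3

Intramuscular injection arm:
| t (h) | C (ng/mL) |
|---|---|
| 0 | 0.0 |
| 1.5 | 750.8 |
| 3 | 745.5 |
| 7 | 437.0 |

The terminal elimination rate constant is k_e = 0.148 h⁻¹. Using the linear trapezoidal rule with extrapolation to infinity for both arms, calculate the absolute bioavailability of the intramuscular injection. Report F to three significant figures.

Trapezoidal AUC_0→8.5 (IV):
  [0→3]: (1017.9+652.9)/2 × 3 = 2506.2
  [3→5]: (652.9+485.6)/2 × 2 = 1138.5
  [5→6]: (485.6+418.8)/2 × 1 = 452.2
  [6→7]: (418.8+361.2)/2 × 1 = 390.0
  [7→8.5]: (361.2+289.3)/2 × 1.5 = 487.875
  Sum = 4974.775 ng/mL·h
IV tail: 289.3/0.148 = 1954.730; AUC_iv,0→∞ = 4974.775 + 1954.730 = 6929.505 ng/mL·h
Trapezoidal AUC_0→7 (intramuscular injection):
  [0→1.5]: (0.0+750.8)/2 × 1.5 = 563.1
  [1.5→3]: (750.8+745.5)/2 × 1.5 = 1122.225
  [3→7]: (745.5+437.0)/2 × 4 = 2365.0
  Sum = 4050.325 ng/mL·h
intramuscular injection tail: 437.0/0.148 = 2952.703; AUC_ev,0→∞ = 4050.325 + 2952.703 = 7003.028 ng/mL·h
F = (AUC_ev/D_ev)/(AUC_iv/D_iv) = (7003.028/50)/(6929.505/25) = 140.06056/277.1802 = 0.5053

F = 0.505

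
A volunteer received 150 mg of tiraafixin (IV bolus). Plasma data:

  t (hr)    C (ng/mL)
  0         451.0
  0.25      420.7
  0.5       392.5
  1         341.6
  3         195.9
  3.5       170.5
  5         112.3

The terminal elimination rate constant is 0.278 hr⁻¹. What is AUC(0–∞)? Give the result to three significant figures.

Trapezoidal AUC_0→5:
  [0→0.25]: (451.0+420.7)/2 × 0.25 = 108.9625
  [0.25→0.5]: (420.7+392.5)/2 × 0.25 = 101.65
  [0.5→1]: (392.5+341.6)/2 × 0.5 = 183.525
  [1→3]: (341.6+195.9)/2 × 2 = 537.5
  [3→3.5]: (195.9+170.5)/2 × 0.5 = 91.6
  [3.5→5]: (170.5+112.3)/2 × 1.5 = 212.1
  Sum = 1235.3375 ng/mL·hr
Extrapolated tail: C_last / k_e = 112.3 / 0.278 = 403.957
AUC_0→∞ = 1235.3375 + 403.957 = 1639.2945 ng/mL·hr

AUC = 1640 ng/mL·hr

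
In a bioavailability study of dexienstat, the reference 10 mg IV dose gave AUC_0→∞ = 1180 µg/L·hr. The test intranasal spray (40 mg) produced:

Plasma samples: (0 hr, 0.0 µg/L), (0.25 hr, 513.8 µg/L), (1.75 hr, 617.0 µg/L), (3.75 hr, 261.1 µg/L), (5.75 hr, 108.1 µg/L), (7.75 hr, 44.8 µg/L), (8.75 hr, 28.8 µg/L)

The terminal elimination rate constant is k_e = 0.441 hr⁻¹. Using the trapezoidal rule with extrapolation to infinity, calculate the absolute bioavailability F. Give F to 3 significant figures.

Trapezoidal AUC_0→8.75 (intranasal spray):
  [0→0.25]: (0.0+513.8)/2 × 0.25 = 64.225
  [0.25→1.75]: (513.8+617.0)/2 × 1.5 = 848.1
  [1.75→3.75]: (617.0+261.1)/2 × 2 = 878.1
  [3.75→5.75]: (261.1+108.1)/2 × 2 = 369.2
  [5.75→7.75]: (108.1+44.8)/2 × 2 = 152.9
  [7.75→8.75]: (44.8+28.8)/2 × 1 = 36.8
  Sum = 2349.325 µg/L·hr
Tail: C_last/k_e = 28.8/0.441 = 65.306
AUC_0→∞ (intranasal spray) = 2349.325 + 65.306 = 2414.631 µg/L·hr
F = (AUC_ev/D_ev)/(AUC_iv/D_iv) = (2414.631/40)/(1180/10) = 60.365775/118 = 0.5116

F = 0.512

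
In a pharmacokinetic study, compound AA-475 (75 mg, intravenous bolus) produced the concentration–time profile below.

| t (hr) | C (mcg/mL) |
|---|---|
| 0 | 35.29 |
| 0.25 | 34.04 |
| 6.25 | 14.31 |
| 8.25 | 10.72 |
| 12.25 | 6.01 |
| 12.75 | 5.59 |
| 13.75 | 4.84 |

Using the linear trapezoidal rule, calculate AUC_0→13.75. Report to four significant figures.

AUC = 220.3 mcg/mL·hr

Trapezoidal AUC_0→13.75:
  [0→0.25]: (35.29+34.04)/2 × 0.25 = 8.66625
  [0.25→6.25]: (34.04+14.31)/2 × 6 = 145.05
  [6.25→8.25]: (14.31+10.72)/2 × 2 = 25.03
  [8.25→12.25]: (10.72+6.01)/2 × 4 = 33.46
  [12.25→12.75]: (6.01+5.59)/2 × 0.5 = 2.9
  [12.75→13.75]: (5.59+4.84)/2 × 1 = 5.215
  Sum = 220.32125 mcg/mL·hr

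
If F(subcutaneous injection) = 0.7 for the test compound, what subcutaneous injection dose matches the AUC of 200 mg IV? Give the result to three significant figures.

For equal systemic exposure: F × D_ev = D_iv
D_ev = D_iv / F = 200 / 0.7 = 285.714 mg

D_subcutaneous = 286 mg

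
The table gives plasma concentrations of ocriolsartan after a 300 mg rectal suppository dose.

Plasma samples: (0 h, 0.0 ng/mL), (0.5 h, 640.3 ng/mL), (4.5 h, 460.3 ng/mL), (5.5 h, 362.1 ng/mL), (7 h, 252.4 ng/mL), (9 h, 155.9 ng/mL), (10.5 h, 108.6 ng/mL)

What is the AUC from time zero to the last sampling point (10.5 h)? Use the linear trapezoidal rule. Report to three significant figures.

Trapezoidal AUC_0→10.5:
  [0→0.5]: (0.0+640.3)/2 × 0.5 = 160.075
  [0.5→4.5]: (640.3+460.3)/2 × 4 = 2201.2
  [4.5→5.5]: (460.3+362.1)/2 × 1 = 411.2
  [5.5→7]: (362.1+252.4)/2 × 1.5 = 460.875
  [7→9]: (252.4+155.9)/2 × 2 = 408.3
  [9→10.5]: (155.9+108.6)/2 × 1.5 = 198.375
  Sum = 3840.025 ng/mL·h

AUC = 3840 ng/mL·h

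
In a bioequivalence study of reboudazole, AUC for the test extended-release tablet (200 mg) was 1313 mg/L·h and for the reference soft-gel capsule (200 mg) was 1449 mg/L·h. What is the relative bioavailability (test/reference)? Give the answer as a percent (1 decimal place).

F_rel = 90.6%

F_rel = (AUC_test/D_test) / (AUC_ref/D_ref)
      = (1313/200) / (1449/200)
      = 6.565 / 7.245 = 0.9061 = 90.61%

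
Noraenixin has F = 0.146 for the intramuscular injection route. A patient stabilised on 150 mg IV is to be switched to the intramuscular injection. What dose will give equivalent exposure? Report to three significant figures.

For equal systemic exposure: F × D_ev = D_iv
D_ev = D_iv / F = 150 / 0.146 = 1027.4 mg

D_intramuscular = 1030 mg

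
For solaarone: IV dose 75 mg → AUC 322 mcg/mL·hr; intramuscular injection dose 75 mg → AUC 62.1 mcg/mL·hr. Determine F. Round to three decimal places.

F = (AUC_ev / D_ev) / (AUC_iv / D_iv)
  = (62.1/75) / (322/75)
  = 0.828 / 4.29333 = 0.1929

F = 0.193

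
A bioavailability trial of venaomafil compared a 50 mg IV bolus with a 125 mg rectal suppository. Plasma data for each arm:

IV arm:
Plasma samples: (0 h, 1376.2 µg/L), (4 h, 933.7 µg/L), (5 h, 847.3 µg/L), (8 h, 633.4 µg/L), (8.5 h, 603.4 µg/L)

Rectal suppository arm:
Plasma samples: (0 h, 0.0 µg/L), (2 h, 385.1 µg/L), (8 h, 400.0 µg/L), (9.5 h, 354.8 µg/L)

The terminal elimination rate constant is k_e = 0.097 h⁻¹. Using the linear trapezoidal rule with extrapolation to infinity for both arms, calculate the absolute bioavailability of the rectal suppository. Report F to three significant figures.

F = 0.195

Trapezoidal AUC_0→8.5 (IV):
  [0→4]: (1376.2+933.7)/2 × 4 = 4619.8
  [4→5]: (933.7+847.3)/2 × 1 = 890.5
  [5→8]: (847.3+633.4)/2 × 3 = 2221.05
  [8→8.5]: (633.4+603.4)/2 × 0.5 = 309.2
  Sum = 8040.55 µg/L·h
IV tail: 603.4/0.097 = 6220.619; AUC_iv,0→∞ = 8040.55 + 6220.619 = 14261.169 µg/L·h
Trapezoidal AUC_0→9.5 (rectal suppository):
  [0→2]: (0.0+385.1)/2 × 2 = 385.1
  [2→8]: (385.1+400.0)/2 × 6 = 2355.3
  [8→9.5]: (400.0+354.8)/2 × 1.5 = 566.1
  Sum = 3306.5 µg/L·h
rectal suppository tail: 354.8/0.097 = 3657.732; AUC_ev,0→∞ = 3306.5 + 3657.732 = 6964.232 µg/L·h
F = (AUC_ev/D_ev)/(AUC_iv/D_iv) = (6964.232/125)/(14261.169/50) = 55.713856/285.22338 = 0.1953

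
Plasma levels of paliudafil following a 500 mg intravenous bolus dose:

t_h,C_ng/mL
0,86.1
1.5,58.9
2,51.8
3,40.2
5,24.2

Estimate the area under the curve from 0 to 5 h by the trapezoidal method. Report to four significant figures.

AUC = 246.8 ng/mL·h

Trapezoidal AUC_0→5:
  [0→1.5]: (86.1+58.9)/2 × 1.5 = 108.75
  [1.5→2]: (58.9+51.8)/2 × 0.5 = 27.675
  [2→3]: (51.8+40.2)/2 × 1 = 46.0
  [3→5]: (40.2+24.2)/2 × 2 = 64.4
  Sum = 246.825 ng/mL·h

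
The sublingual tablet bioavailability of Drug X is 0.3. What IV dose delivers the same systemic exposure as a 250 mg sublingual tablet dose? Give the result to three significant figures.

D_iv = 75.0 mg

Systemic exposure from an extravascular dose = F × D_ev, so the equivalent IV dose is F × D_ev.
D_iv = F × D_ev = 0.3 × 250 = 75 mg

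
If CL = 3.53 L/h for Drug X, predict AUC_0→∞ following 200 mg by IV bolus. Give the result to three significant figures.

AUC_0→∞ = Dose_iv / CL
        = 200 / 3.53 = 56.6572 mg/L·h

AUC = 56.7 mg/L·h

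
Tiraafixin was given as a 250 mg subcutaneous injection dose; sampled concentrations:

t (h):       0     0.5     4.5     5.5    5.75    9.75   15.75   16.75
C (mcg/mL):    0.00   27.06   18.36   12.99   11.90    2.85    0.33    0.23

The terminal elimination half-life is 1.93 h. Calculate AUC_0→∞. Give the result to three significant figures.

Trapezoidal AUC_0→16.75:
  [0→0.5]: (0.00+27.06)/2 × 0.5 = 6.765
  [0.5→4.5]: (27.06+18.36)/2 × 4 = 90.84
  [4.5→5.5]: (18.36+12.99)/2 × 1 = 15.675
  [5.5→5.75]: (12.99+11.90)/2 × 0.25 = 3.11125
  [5.75→9.75]: (11.90+2.85)/2 × 4 = 29.5
  [9.75→15.75]: (2.85+0.33)/2 × 6 = 9.54
  [15.75→16.75]: (0.33+0.23)/2 × 1 = 0.28
  Sum = 155.71125 mcg/mL·h
k_e = ln2 / t½ = 0.693147 / 1.93 = 0.3591 h^-1
Extrapolated tail: C_last / k_e = 0.23 / 0.3591 = 0.640
AUC_0→∞ = 155.71125 + 0.640 = 156.35125 mcg/mL·h

AUC = 156 mcg/mL·h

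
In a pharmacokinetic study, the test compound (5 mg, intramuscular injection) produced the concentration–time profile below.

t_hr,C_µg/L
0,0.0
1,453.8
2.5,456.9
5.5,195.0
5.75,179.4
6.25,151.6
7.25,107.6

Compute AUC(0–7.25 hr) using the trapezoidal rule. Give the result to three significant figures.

AUC = 2150 µg/L·hr

Trapezoidal AUC_0→7.25:
  [0→1]: (0.0+453.8)/2 × 1 = 226.9
  [1→2.5]: (453.8+456.9)/2 × 1.5 = 683.025
  [2.5→5.5]: (456.9+195.0)/2 × 3 = 977.85
  [5.5→5.75]: (195.0+179.4)/2 × 0.25 = 46.8
  [5.75→6.25]: (179.4+151.6)/2 × 0.5 = 82.75
  [6.25→7.25]: (151.6+107.6)/2 × 1 = 129.6
  Sum = 2146.925 µg/L·hr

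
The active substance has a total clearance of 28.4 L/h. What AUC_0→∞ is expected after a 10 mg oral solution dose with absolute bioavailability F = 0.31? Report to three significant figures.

AUC = 0.109 mg/L·h

AUC_0→∞ = F × Dose / CL
        = 0.31 × 10 / 28.4 = 0.109155 mg/L·h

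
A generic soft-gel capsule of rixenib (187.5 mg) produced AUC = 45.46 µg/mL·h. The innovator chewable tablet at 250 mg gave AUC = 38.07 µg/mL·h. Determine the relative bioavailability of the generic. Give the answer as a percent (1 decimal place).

F_rel = 159.2%

F_rel = (AUC_test/D_test) / (AUC_ref/D_ref)
      = (45.46/187.5) / (38.07/250)
      = 0.242453 / 0.15228 = 1.5922 = 159.22%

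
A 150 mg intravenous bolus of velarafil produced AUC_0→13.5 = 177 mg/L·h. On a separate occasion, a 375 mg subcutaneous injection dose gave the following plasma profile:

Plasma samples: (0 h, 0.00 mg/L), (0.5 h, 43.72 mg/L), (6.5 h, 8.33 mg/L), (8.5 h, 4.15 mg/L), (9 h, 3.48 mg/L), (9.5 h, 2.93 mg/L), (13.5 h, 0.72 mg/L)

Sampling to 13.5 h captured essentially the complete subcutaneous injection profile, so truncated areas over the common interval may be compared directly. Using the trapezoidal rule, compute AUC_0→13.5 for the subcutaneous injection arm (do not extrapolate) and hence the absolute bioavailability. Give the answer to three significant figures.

Trapezoidal AUC_0→13.5 (subcutaneous injection):
  [0→0.5]: (0.00+43.72)/2 × 0.5 = 10.93
  [0.5→6.5]: (43.72+8.33)/2 × 6 = 156.15
  [6.5→8.5]: (8.33+4.15)/2 × 2 = 12.48
  [8.5→9]: (4.15+3.48)/2 × 0.5 = 1.9075
  [9→9.5]: (3.48+2.93)/2 × 0.5 = 1.6025
  [9.5→13.5]: (2.93+0.72)/2 × 4 = 7.3
  Sum = 190.37 mg/L·h
F = (AUC_ev/D_ev)/(AUC_iv/D_iv) = (190.37/375)/(177/150) = 0.507653/1.18 = 0.4302

F = 0.430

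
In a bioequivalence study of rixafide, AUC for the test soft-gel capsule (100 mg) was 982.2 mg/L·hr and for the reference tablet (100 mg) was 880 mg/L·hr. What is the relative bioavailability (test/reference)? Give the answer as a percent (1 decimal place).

F_rel = 111.6%

F_rel = (AUC_test/D_test) / (AUC_ref/D_ref)
      = (982.2/100) / (880/100)
      = 9.822 / 8.8 = 1.1161 = 111.61%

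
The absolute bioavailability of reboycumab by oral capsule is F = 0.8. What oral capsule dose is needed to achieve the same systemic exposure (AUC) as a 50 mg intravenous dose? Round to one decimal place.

For equal systemic exposure: F × D_ev = D_iv
D_ev = D_iv / F = 50 / 0.8 = 62.5 mg

D_oral = 62.5 mg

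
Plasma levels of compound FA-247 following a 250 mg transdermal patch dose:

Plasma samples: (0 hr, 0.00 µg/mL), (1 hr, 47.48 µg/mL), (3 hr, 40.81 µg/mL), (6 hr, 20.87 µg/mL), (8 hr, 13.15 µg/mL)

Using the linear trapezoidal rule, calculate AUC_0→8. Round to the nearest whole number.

Trapezoidal AUC_0→8:
  [0→1]: (0.00+47.48)/2 × 1 = 23.74
  [1→3]: (47.48+40.81)/2 × 2 = 88.29
  [3→6]: (40.81+20.87)/2 × 3 = 92.52
  [6→8]: (20.87+13.15)/2 × 2 = 34.02
  Sum = 238.57 µg/mL·hr

AUC = 239 µg/mL·hr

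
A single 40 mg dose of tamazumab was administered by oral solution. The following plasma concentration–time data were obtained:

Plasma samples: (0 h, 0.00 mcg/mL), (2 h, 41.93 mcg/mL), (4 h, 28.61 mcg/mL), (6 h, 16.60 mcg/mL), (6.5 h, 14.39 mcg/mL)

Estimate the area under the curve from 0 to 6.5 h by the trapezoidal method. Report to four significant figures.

Trapezoidal AUC_0→6.5:
  [0→2]: (0.00+41.93)/2 × 2 = 41.93
  [2→4]: (41.93+28.61)/2 × 2 = 70.54
  [4→6]: (28.61+16.60)/2 × 2 = 45.21
  [6→6.5]: (16.60+14.39)/2 × 0.5 = 7.7475
  Sum = 165.4275 mcg/mL·h

AUC = 165.4 mcg/mL·h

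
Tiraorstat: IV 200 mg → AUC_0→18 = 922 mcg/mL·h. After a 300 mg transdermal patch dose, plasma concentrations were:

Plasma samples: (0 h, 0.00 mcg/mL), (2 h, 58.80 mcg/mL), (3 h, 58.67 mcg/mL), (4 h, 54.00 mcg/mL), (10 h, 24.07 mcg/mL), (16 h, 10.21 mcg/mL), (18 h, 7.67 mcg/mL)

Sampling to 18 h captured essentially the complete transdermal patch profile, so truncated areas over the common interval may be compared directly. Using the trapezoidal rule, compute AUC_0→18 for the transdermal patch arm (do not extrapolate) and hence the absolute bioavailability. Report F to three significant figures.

F = 0.382

Trapezoidal AUC_0→18 (transdermal patch):
  [0→2]: (0.00+58.80)/2 × 2 = 58.8
  [2→3]: (58.80+58.67)/2 × 1 = 58.735
  [3→4]: (58.67+54.00)/2 × 1 = 56.335
  [4→10]: (54.00+24.07)/2 × 6 = 234.21
  [10→16]: (24.07+10.21)/2 × 6 = 102.84
  [16→18]: (10.21+7.67)/2 × 2 = 17.88
  Sum = 528.8 mcg/mL·h
F = (AUC_ev/D_ev)/(AUC_iv/D_iv) = (528.8/300)/(922/200) = 1.76267/4.61 = 0.3824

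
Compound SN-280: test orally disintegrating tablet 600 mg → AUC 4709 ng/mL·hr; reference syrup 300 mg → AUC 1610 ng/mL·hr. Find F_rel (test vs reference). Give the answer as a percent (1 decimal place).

F_rel = 146.2%

F_rel = (AUC_test/D_test) / (AUC_ref/D_ref)
      = (4709/600) / (1610/300)
      = 7.84833 / 5.36667 = 1.4624 = 146.24%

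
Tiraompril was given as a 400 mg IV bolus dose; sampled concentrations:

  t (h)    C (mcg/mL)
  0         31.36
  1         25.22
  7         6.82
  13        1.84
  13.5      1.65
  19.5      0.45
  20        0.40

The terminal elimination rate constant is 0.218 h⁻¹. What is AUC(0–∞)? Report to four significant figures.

Trapezoidal AUC_0→20:
  [0→1]: (31.36+25.22)/2 × 1 = 28.29
  [1→7]: (25.22+6.82)/2 × 6 = 96.12
  [7→13]: (6.82+1.84)/2 × 6 = 25.98
  [13→13.5]: (1.84+1.65)/2 × 0.5 = 0.8725
  [13.5→19.5]: (1.65+0.45)/2 × 6 = 6.3
  [19.5→20]: (0.45+0.40)/2 × 0.5 = 0.2125
  Sum = 157.775 mcg/mL·h
Extrapolated tail: C_last / k_e = 0.40 / 0.218 = 1.835
AUC_0→∞ = 157.775 + 1.835 = 159.61 mcg/mL·h

AUC = 159.6 mcg/mL·h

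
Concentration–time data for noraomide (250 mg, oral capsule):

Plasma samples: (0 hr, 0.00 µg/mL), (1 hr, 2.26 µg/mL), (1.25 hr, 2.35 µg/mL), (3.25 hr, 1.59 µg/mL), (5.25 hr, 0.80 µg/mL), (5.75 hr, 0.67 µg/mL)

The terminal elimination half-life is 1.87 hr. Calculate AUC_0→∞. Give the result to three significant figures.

AUC = 10.2 µg/mL·hr

Trapezoidal AUC_0→5.75:
  [0→1]: (0.00+2.26)/2 × 1 = 1.13
  [1→1.25]: (2.26+2.35)/2 × 0.25 = 0.57625
  [1.25→3.25]: (2.35+1.59)/2 × 2 = 3.94
  [3.25→5.25]: (1.59+0.80)/2 × 2 = 2.39
  [5.25→5.75]: (0.80+0.67)/2 × 0.5 = 0.3675
  Sum = 8.40375 µg/mL·hr
k_e = ln2 / t½ = 0.693147 / 1.87 = 0.3707 hr^-1
Extrapolated tail: C_last / k_e = 0.67 / 0.3707 = 1.807
AUC_0→∞ = 8.40375 + 1.807 = 10.21075 µg/mL·hr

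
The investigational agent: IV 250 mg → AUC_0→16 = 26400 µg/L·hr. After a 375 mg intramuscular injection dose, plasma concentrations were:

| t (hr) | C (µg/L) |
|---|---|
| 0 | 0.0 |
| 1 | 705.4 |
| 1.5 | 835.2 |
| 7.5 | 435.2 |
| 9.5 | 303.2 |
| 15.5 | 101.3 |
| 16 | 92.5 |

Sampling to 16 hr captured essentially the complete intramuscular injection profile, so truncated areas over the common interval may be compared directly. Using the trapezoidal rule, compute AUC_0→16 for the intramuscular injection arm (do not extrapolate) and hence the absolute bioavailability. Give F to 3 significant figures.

F = 0.165

Trapezoidal AUC_0→16 (intramuscular injection):
  [0→1]: (0.0+705.4)/2 × 1 = 352.7
  [1→1.5]: (705.4+835.2)/2 × 0.5 = 385.15
  [1.5→7.5]: (835.2+435.2)/2 × 6 = 3811.2
  [7.5→9.5]: (435.2+303.2)/2 × 2 = 738.4
  [9.5→15.5]: (303.2+101.3)/2 × 6 = 1213.5
  [15.5→16]: (101.3+92.5)/2 × 0.5 = 48.45
  Sum = 6549.4 µg/L·hr
F = (AUC_ev/D_ev)/(AUC_iv/D_iv) = (6549.4/375)/(26400/250) = 17.4651/105.6 = 0.1654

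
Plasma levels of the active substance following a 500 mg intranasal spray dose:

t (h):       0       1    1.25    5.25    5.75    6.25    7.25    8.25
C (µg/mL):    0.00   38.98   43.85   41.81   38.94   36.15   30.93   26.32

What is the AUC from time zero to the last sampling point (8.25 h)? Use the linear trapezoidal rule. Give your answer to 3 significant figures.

Trapezoidal AUC_0→8.25:
  [0→1]: (0.00+38.98)/2 × 1 = 19.49
  [1→1.25]: (38.98+43.85)/2 × 0.25 = 10.35375
  [1.25→5.25]: (43.85+41.81)/2 × 4 = 171.32
  [5.25→5.75]: (41.81+38.94)/2 × 0.5 = 20.1875
  [5.75→6.25]: (38.94+36.15)/2 × 0.5 = 18.7725
  [6.25→7.25]: (36.15+30.93)/2 × 1 = 33.54
  [7.25→8.25]: (30.93+26.32)/2 × 1 = 28.625
  Sum = 302.28875 µg/mL·h

AUC = 302 µg/mL·h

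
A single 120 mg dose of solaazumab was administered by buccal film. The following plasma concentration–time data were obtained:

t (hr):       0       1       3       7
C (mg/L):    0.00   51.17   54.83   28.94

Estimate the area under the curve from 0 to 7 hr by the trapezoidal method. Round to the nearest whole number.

Trapezoidal AUC_0→7:
  [0→1]: (0.00+51.17)/2 × 1 = 25.585
  [1→3]: (51.17+54.83)/2 × 2 = 106.0
  [3→7]: (54.83+28.94)/2 × 4 = 167.54
  Sum = 299.125 mg/L·hr

AUC = 299 mg/L·hr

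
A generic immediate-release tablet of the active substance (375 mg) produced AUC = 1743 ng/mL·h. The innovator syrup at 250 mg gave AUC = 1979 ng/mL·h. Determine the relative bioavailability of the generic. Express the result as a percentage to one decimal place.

F_rel = (AUC_test/D_test) / (AUC_ref/D_ref)
      = (1743/375) / (1979/250)
      = 4.648 / 7.916 = 0.5872 = 58.72%

F_rel = 58.7%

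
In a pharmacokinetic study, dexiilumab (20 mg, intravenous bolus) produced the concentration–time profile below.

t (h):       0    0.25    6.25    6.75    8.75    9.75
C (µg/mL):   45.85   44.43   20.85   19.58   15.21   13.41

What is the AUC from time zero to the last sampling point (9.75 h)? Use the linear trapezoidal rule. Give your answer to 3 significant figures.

Trapezoidal AUC_0→9.75:
  [0→0.25]: (45.85+44.43)/2 × 0.25 = 11.285
  [0.25→6.25]: (44.43+20.85)/2 × 6 = 195.84
  [6.25→6.75]: (20.85+19.58)/2 × 0.5 = 10.1075
  [6.75→8.75]: (19.58+15.21)/2 × 2 = 34.79
  [8.75→9.75]: (15.21+13.41)/2 × 1 = 14.31
  Sum = 266.3325 µg/mL·h

AUC = 266 µg/mL·h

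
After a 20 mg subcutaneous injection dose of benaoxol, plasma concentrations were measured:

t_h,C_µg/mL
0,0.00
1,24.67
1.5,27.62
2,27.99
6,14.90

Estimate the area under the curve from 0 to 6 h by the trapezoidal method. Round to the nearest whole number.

Trapezoidal AUC_0→6:
  [0→1]: (0.00+24.67)/2 × 1 = 12.335
  [1→1.5]: (24.67+27.62)/2 × 0.5 = 13.0725
  [1.5→2]: (27.62+27.99)/2 × 0.5 = 13.9025
  [2→6]: (27.99+14.90)/2 × 4 = 85.78
  Sum = 125.09 µg/mL·h

AUC = 125 µg/mL·h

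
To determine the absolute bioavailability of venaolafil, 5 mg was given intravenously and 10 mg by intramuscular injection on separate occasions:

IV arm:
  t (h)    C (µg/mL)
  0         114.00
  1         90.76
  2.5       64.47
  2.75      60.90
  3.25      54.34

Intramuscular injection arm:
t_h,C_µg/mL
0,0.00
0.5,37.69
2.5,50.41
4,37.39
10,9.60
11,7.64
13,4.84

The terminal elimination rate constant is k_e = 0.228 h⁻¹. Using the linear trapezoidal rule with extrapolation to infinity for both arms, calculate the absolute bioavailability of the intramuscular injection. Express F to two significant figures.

F = 0.35

Trapezoidal AUC_0→3.25 (IV):
  [0→1]: (114.00+90.76)/2 × 1 = 102.38
  [1→2.5]: (90.76+64.47)/2 × 1.5 = 116.4225
  [2.5→2.75]: (64.47+60.90)/2 × 0.25 = 15.67125
  [2.75→3.25]: (60.90+54.34)/2 × 0.5 = 28.81
  Sum = 263.28375 µg/mL·h
IV tail: 54.34/0.228 = 238.333; AUC_iv,0→∞ = 263.28375 + 238.333 = 501.61675 µg/mL·h
Trapezoidal AUC_0→13 (intramuscular injection):
  [0→0.5]: (0.00+37.69)/2 × 0.5 = 9.4225
  [0.5→2.5]: (37.69+50.41)/2 × 2 = 88.1
  [2.5→4]: (50.41+37.39)/2 × 1.5 = 65.85
  [4→10]: (37.39+9.60)/2 × 6 = 140.97
  [10→11]: (9.60+7.64)/2 × 1 = 8.62
  [11→13]: (7.64+4.84)/2 × 2 = 12.48
  Sum = 325.4425 µg/mL·h
intramuscular injection tail: 4.84/0.228 = 21.228; AUC_ev,0→∞ = 325.4425 + 21.228 = 346.6705 µg/mL·h
F = (AUC_ev/D_ev)/(AUC_iv/D_iv) = (346.6705/10)/(501.61675/5) = 34.66705/100.32335 = 0.3456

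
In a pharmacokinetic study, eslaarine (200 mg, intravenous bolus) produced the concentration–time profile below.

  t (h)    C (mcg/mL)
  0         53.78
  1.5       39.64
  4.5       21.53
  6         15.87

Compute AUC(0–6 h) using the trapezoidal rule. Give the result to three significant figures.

Trapezoidal AUC_0→6:
  [0→1.5]: (53.78+39.64)/2 × 1.5 = 70.065
  [1.5→4.5]: (39.64+21.53)/2 × 3 = 91.755
  [4.5→6]: (21.53+15.87)/2 × 1.5 = 28.05
  Sum = 189.87 mcg/mL·h

AUC = 190 mcg/mL·h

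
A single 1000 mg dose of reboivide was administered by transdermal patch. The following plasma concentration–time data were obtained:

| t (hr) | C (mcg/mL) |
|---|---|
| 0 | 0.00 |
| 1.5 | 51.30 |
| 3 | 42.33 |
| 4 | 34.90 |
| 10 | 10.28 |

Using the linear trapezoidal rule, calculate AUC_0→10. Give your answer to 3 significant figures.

Trapezoidal AUC_0→10:
  [0→1.5]: (0.00+51.30)/2 × 1.5 = 38.475
  [1.5→3]: (51.30+42.33)/2 × 1.5 = 70.2225
  [3→4]: (42.33+34.90)/2 × 1 = 38.615
  [4→10]: (34.90+10.28)/2 × 6 = 135.54
  Sum = 282.8525 mcg/mL·hr

AUC = 283 mcg/mL·hr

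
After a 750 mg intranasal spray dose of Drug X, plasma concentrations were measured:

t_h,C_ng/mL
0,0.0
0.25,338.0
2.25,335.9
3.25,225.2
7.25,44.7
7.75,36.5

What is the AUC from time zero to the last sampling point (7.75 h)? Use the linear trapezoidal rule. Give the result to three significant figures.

Trapezoidal AUC_0→7.75:
  [0→0.25]: (0.0+338.0)/2 × 0.25 = 42.25
  [0.25→2.25]: (338.0+335.9)/2 × 2 = 673.9
  [2.25→3.25]: (335.9+225.2)/2 × 1 = 280.55
  [3.25→7.25]: (225.2+44.7)/2 × 4 = 539.8
  [7.25→7.75]: (44.7+36.5)/2 × 0.5 = 20.3
  Sum = 1556.8 ng/mL·h

AUC = 1560 ng/mL·h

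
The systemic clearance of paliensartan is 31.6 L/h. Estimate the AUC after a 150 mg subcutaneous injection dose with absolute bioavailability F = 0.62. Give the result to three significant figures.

AUC_0→∞ = F × Dose / CL
        = 0.62 × 150 / 31.6 = 2.94304 mg/L·h

AUC = 2.94 mg/L·h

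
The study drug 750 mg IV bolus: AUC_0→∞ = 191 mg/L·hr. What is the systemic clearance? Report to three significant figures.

CL = 3.93 L/hr

CL = Dose_iv / AUC_0→∞
   = 750 / 191 = 3.9267 L/hr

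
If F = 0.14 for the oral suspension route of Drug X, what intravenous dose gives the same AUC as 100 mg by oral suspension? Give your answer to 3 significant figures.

Systemic exposure from an extravascular dose = F × D_ev, so the equivalent IV dose is F × D_ev.
D_iv = F × D_ev = 0.14 × 100 = 14 mg

D_iv = 14.0 mg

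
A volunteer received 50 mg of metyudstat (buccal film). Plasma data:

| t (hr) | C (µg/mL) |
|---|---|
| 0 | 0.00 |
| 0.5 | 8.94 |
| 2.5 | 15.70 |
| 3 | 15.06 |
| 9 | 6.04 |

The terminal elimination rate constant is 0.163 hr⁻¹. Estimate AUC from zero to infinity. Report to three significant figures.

Trapezoidal AUC_0→9:
  [0→0.5]: (0.00+8.94)/2 × 0.5 = 2.235
  [0.5→2.5]: (8.94+15.70)/2 × 2 = 24.64
  [2.5→3]: (15.70+15.06)/2 × 0.5 = 7.69
  [3→9]: (15.06+6.04)/2 × 6 = 63.3
  Sum = 97.865 µg/mL·hr
Extrapolated tail: C_last / k_e = 6.04 / 0.163 = 37.055
AUC_0→∞ = 97.865 + 37.055 = 134.92 µg/mL·hr

AUC = 135 µg/mL·hr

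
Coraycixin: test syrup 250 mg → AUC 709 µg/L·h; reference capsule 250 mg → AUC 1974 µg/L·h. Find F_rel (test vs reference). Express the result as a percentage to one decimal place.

F_rel = (AUC_test/D_test) / (AUC_ref/D_ref)
      = (709/250) / (1974/250)
      = 2.836 / 7.896 = 0.3592 = 35.92%

F_rel = 35.9%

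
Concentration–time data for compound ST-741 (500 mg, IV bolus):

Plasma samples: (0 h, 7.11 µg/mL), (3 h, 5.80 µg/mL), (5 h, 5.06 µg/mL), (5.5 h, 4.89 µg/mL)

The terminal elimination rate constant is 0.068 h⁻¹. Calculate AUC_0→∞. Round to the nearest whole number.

Trapezoidal AUC_0→5.5:
  [0→3]: (7.11+5.80)/2 × 3 = 19.365
  [3→5]: (5.80+5.06)/2 × 2 = 10.86
  [5→5.5]: (5.06+4.89)/2 × 0.5 = 2.4875
  Sum = 32.7125 µg/mL·h
Extrapolated tail: C_last / k_e = 4.89 / 0.068 = 71.912
AUC_0→∞ = 32.7125 + 71.912 = 104.6245 µg/mL·h

AUC = 105 µg/mL·h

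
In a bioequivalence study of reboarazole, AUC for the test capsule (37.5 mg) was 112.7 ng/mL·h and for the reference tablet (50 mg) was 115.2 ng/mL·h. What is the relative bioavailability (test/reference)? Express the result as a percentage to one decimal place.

F_rel = 130.4%

F_rel = (AUC_test/D_test) / (AUC_ref/D_ref)
      = (112.7/37.5) / (115.2/50)
      = 3.00533 / 2.304 = 1.3044 = 130.44%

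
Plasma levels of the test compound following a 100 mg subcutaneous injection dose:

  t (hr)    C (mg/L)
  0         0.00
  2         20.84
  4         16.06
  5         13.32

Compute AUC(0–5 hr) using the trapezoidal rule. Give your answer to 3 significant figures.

AUC = 72.4 mg/L·hr

Trapezoidal AUC_0→5:
  [0→2]: (0.00+20.84)/2 × 2 = 20.84
  [2→4]: (20.84+16.06)/2 × 2 = 36.9
  [4→5]: (16.06+13.32)/2 × 1 = 14.69
  Sum = 72.43 mg/L·hr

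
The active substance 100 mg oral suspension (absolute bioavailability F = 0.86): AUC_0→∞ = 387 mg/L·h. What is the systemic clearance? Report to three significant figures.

CL = F × Dose / AUC_0→∞
   = 0.86 × 100 / 387 = 0.222222 L/h

CL = 0.222 L/h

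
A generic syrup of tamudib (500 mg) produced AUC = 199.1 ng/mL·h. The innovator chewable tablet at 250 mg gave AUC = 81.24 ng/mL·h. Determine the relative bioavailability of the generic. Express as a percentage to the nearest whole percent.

F_rel = (AUC_test/D_test) / (AUC_ref/D_ref)
      = (199.1/500) / (81.24/250)
      = 0.3982 / 0.32496 = 1.2254 = 122.54%

F_rel = 123%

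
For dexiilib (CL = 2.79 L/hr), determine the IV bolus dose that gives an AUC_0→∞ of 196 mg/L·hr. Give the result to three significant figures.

Dose = 547 mg

Dose_iv = CL × AUC_0→∞
     = 2.79 × 196 = 546.84 mg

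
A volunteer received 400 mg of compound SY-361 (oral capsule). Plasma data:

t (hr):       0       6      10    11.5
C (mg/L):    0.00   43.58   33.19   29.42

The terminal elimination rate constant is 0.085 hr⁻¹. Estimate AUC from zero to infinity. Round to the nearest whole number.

Trapezoidal AUC_0→11.5:
  [0→6]: (0.00+43.58)/2 × 6 = 130.74
  [6→10]: (43.58+33.19)/2 × 4 = 153.54
  [10→11.5]: (33.19+29.42)/2 × 1.5 = 46.9575
  Sum = 331.2375 mg/L·hr
Extrapolated tail: C_last / k_e = 29.42 / 0.085 = 346.118
AUC_0→∞ = 331.2375 + 346.118 = 677.3555 mg/L·hr

AUC = 677 mg/L·hr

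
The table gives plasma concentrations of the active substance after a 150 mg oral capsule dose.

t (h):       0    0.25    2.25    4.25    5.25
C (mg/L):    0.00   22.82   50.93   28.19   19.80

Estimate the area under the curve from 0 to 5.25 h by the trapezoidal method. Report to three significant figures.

Trapezoidal AUC_0→5.25:
  [0→0.25]: (0.00+22.82)/2 × 0.25 = 2.8525
  [0.25→2.25]: (22.82+50.93)/2 × 2 = 73.75
  [2.25→4.25]: (50.93+28.19)/2 × 2 = 79.12
  [4.25→5.25]: (28.19+19.80)/2 × 1 = 23.995
  Sum = 179.7175 mg/L·h

AUC = 180 mg/L·h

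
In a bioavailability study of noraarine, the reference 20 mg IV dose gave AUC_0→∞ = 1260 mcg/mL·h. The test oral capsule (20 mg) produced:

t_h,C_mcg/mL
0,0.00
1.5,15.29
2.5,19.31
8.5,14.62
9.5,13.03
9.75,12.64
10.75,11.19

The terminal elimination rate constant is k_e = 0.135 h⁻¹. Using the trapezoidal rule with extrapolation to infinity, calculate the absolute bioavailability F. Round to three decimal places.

Trapezoidal AUC_0→10.75 (oral capsule):
  [0→1.5]: (0.00+15.29)/2 × 1.5 = 11.4675
  [1.5→2.5]: (15.29+19.31)/2 × 1 = 17.3
  [2.5→8.5]: (19.31+14.62)/2 × 6 = 101.79
  [8.5→9.5]: (14.62+13.03)/2 × 1 = 13.825
  [9.5→9.75]: (13.03+12.64)/2 × 0.25 = 3.20875
  [9.75→10.75]: (12.64+11.19)/2 × 1 = 11.915
  Sum = 159.50625 mcg/mL·h
Tail: C_last/k_e = 11.19/0.135 = 82.889
AUC_0→∞ (oral capsule) = 159.50625 + 82.889 = 242.39525 mcg/mL·h
F = (AUC_ev/D_ev)/(AUC_iv/D_iv) = (242.39525/20)/(1260/20) = 12.1198/63 = 0.1924

F = 0.192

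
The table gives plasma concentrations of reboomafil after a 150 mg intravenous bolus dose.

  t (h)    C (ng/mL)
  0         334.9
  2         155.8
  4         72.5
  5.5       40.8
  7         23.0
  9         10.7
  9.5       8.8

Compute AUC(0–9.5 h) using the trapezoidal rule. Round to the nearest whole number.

Trapezoidal AUC_0→9.5:
  [0→2]: (334.9+155.8)/2 × 2 = 490.7
  [2→4]: (155.8+72.5)/2 × 2 = 228.3
  [4→5.5]: (72.5+40.8)/2 × 1.5 = 84.975
  [5.5→7]: (40.8+23.0)/2 × 1.5 = 47.85
  [7→9]: (23.0+10.7)/2 × 2 = 33.7
  [9→9.5]: (10.7+8.8)/2 × 0.5 = 4.875
  Sum = 890.4 ng/mL·h

AUC = 890 ng/mL·h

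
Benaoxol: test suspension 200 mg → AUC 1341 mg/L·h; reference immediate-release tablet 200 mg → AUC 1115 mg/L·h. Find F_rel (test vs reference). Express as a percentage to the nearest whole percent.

F_rel = (AUC_test/D_test) / (AUC_ref/D_ref)
      = (1341/200) / (1115/200)
      = 6.705 / 5.575 = 1.2027 = 120.27%

F_rel = 120%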